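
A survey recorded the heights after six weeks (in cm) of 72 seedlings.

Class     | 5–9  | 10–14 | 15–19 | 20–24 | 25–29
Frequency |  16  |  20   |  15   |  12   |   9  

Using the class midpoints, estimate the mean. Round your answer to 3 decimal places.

15.472

Midpoints: 7, 12, 17, 22, 27
Σfm = 16×7 + 20×12 + 15×17 + 12×22 + 9×27 = 1114
n = Σf = 72
Mean = 1114 / 72 = 15.4722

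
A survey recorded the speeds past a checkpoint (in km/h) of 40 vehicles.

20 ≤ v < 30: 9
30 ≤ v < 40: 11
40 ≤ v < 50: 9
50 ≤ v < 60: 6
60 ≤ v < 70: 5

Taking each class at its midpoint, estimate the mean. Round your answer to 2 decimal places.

41.75

Midpoints: 25, 35, 45, 55, 65
Σfm = 9×25 + 11×35 + 9×45 + 6×55 + 5×65 = 1670
n = Σf = 40
Mean = 1670 / 40 = 41.7500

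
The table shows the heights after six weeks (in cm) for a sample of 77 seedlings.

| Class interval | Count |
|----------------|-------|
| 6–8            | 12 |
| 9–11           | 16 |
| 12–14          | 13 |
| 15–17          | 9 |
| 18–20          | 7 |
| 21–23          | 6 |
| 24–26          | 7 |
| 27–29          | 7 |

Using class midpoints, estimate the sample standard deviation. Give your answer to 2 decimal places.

Midpoints: 7, 10, 13, 16, 19, 22, 25, 28
n = 77, Σfm = 1193, mean = 15.4935
Σfm² = 21983
Σf(m − x̄)² = Σfm² − (Σfm)²/n = 21983 − 1193²/77 = 3499.2468
Sample variance = 3499.2468 / 76 = 46.0427
Standard deviation = √46.0427 = 6.7855

6.79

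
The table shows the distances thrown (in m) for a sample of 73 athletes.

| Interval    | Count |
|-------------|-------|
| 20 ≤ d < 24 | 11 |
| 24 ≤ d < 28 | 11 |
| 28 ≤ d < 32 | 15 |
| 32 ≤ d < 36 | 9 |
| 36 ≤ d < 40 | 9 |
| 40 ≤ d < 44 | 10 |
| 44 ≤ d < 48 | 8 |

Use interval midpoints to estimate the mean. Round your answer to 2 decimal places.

Midpoints: 22, 26, 30, 34, 38, 42, 46
Σfm = 11×22 + 11×26 + 15×30 + 9×34 + 9×38 + 10×42 + 8×46 = 2414
n = Σf = 73
Mean = 2414 / 73 = 33.0685

33.07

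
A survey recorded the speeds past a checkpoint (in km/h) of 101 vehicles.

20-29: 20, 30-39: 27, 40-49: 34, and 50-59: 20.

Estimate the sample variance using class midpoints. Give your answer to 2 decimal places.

Midpoints: 24.5, 34.5, 44.5, 54.5
n = 101, Σfm = 4024.5, mean = 39.8465
Σfm² = 170875.25
Σf(m − x̄)² = Σfm² − (Σfm)²/n = 170875.25 − 4024.5²/101 = 10512.8713
Sample variance = 10512.8713 / 100 = 105.1287

105.13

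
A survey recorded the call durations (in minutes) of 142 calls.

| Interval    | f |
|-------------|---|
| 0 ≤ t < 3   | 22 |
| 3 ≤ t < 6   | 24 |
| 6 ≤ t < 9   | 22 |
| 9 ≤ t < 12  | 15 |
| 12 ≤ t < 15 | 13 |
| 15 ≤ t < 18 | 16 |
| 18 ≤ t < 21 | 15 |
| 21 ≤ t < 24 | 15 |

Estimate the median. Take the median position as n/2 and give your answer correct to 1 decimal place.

9.6

Cumulative frequencies: 22, 46, 68, 83, 96, 112, 127, 142
n = 142; position = n/2 = 71.
This falls in the class 9 ≤ t < 12: L = 9, F = 68, f = 15, h = 3.
Median ≈ 9 + ((71 − 68) / 15) × 3 = 9.6000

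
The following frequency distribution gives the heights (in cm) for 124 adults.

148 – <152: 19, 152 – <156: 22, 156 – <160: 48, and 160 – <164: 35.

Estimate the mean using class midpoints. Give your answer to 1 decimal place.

157.2

Midpoints: 150, 154, 158, 162
Σfm = 19×150 + 22×154 + 48×158 + 35×162 = 19492
n = Σf = 124
Mean = 19492 / 124 = 157.1935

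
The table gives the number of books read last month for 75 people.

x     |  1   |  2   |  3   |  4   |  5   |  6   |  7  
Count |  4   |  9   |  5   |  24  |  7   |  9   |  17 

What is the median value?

Cumulative frequencies: 4, 13, 18, 42, 49, 58, 75
n = 75, so the median is the value in position (n+1)/2 = 38.
Position 38 falls at value 4.

4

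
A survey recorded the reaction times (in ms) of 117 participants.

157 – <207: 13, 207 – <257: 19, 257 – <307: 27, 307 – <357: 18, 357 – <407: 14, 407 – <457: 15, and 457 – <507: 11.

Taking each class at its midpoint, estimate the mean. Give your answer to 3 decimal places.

320.462

Midpoints: 182, 232, 282, 332, 382, 432, 482
Σfm = 13×182 + 19×232 + 27×282 + 18×332 + 14×382 + 15×432 + 11×482 = 37494
n = Σf = 117
Mean = 37494 / 117 = 320.4615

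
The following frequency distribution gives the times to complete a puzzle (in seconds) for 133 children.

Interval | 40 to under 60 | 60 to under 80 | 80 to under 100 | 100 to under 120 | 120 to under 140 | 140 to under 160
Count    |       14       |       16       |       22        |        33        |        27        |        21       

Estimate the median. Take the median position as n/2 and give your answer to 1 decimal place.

Cumulative frequencies: 14, 30, 52, 85, 112, 133
n = 133; position = n/2 = 66.5.
This falls in the class 100 to under 120: L = 100, F = 52, f = 33, h = 20.
Median ≈ 100 + ((66.5 − 52) / 33) × 20 = 108.7879

108.8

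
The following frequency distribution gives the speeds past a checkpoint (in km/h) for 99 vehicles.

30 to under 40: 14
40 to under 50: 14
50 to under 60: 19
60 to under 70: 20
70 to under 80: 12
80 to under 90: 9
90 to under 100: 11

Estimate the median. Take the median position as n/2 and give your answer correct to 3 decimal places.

Cumulative frequencies: 14, 28, 47, 67, 79, 88, 99
n = 99; position = n/2 = 49.5.
This falls in the class 60 to under 70: L = 60, F = 47, f = 20, h = 10.
Median ≈ 60 + ((49.5 − 47) / 20) × 10 = 61.2500

61.250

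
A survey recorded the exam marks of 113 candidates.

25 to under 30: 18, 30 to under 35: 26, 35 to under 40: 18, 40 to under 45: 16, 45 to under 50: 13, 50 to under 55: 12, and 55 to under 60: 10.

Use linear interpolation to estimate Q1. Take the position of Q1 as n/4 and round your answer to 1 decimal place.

32.0

Cumulative frequencies: 18, 44, 62, 78, 91, 103, 113
n = 113; position = n/4 = 28.25.
This falls in the class 30 to under 35: L = 30, F = 18, f = 26, h = 5.
Lower quartile ≈ 30 + ((28.25 − 18) / 26) × 5 = 31.9712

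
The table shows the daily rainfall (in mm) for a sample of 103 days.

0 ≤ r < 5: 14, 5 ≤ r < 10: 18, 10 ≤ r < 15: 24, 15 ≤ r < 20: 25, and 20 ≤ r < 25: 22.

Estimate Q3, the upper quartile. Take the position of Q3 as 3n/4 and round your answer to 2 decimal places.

Cumulative frequencies: 14, 32, 56, 81, 103
n = 103; position = 3n/4 = 77.25.
This falls in the class 15 ≤ r < 20: L = 15, F = 56, f = 25, h = 5.
Upper quartile ≈ 15 + ((77.25 − 56) / 25) × 5 = 19.2500

19.25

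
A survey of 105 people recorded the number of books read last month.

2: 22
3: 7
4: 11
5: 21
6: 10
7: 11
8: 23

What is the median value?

5

Cumulative frequencies: 22, 29, 40, 61, 71, 82, 105
n = 105, so the median is the value in position (n+1)/2 = 53.
Position 53 falls at value 5.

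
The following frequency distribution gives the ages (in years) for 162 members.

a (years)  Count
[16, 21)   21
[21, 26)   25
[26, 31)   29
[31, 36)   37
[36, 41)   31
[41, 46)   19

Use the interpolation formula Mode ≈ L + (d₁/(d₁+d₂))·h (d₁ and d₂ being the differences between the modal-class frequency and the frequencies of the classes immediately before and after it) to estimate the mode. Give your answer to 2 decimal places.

33.86

Modal class: [31, 36) (highest frequency 37).
d₁ = 37 − 29 = 8, d₂ = 37 − 31 = 6
Mode ≈ 31 + (8/(8+6)) × 5 = 31 + 2.8571 = 33.8571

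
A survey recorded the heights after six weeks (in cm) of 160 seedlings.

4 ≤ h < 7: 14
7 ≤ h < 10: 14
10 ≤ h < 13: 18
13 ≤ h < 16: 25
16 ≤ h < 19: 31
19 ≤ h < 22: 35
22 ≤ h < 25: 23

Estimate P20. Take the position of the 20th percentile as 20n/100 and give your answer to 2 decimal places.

10.67

Cumulative frequencies: 14, 28, 46, 71, 102, 137, 160
n = 160; position = 20n/100 = 32.
This falls in the class 10 ≤ h < 13: L = 10, F = 28, f = 18, h = 3.
20th percentile ≈ 10 + ((32 − 28) / 18) × 3 = 10.6667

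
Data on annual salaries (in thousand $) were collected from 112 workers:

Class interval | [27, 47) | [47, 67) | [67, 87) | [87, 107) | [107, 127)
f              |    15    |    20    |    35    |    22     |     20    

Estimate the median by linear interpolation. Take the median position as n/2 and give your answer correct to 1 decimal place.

79.0

Cumulative frequencies: 15, 35, 70, 92, 112
n = 112; position = n/2 = 56.
This falls in the class [67, 87): L = 67, F = 35, f = 35, h = 20.
Median ≈ 67 + ((56 − 35) / 35) × 20 = 79.0000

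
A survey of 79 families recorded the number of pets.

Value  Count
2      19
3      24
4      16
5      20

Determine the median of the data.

Cumulative frequencies: 19, 43, 59, 79
n = 79, so the median is the value in position (n+1)/2 = 40.
Position 40 falls at value 3.

3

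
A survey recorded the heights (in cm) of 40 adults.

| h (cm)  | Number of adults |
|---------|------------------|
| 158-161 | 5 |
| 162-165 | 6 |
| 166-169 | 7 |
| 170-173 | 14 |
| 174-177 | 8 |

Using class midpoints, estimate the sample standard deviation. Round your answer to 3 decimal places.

5.247

Midpoints: 159.5, 163.5, 167.5, 171.5, 175.5
n = 40, Σfm = 6756, mean = 168.9000
Σfm² = 1142162
Σf(m − x̄)² = Σfm² − (Σfm)²/n = 1142162 − 6756²/40 = 1073.6000
Sample variance = 1073.6000 / 39 = 27.5282
Standard deviation = √27.5282 = 5.2467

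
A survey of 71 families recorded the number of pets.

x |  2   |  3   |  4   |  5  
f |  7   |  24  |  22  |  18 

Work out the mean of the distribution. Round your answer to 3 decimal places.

Values: 2, 3, 4, 5
Σfx = 7×2 + 24×3 + 22×4 + 18×5 = 264
n = Σf = 71
Mean = 264 / 71 = 3.7183

3.718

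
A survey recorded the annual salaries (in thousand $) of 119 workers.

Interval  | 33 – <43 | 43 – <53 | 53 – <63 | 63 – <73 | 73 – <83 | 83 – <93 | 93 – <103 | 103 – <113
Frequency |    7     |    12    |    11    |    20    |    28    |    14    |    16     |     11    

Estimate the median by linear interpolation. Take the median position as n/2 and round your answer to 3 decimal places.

76.393

Cumulative frequencies: 7, 19, 30, 50, 78, 92, 108, 119
n = 119; position = n/2 = 59.5.
This falls in the class 73 – <83: L = 73, F = 50, f = 28, h = 10.
Median ≈ 73 + ((59.5 − 50) / 28) × 10 = 76.3929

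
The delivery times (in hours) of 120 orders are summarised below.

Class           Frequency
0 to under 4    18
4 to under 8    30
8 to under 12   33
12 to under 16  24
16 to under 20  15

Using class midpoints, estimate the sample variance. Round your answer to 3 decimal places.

24.847

Midpoints: 2, 6, 10, 14, 18
n = 120, Σfm = 1152, mean = 9.6000
Σfm² = 14016
Σf(m − x̄)² = Σfm² − (Σfm)²/n = 14016 − 1152²/120 = 2956.8000
Sample variance = 2956.8000 / 119 = 24.8471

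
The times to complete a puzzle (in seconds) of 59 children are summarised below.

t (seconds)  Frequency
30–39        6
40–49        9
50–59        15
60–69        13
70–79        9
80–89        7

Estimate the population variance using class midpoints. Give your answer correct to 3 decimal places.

Midpoints: 34.5, 44.5, 54.5, 64.5, 74.5, 84.5
n = 59, Σfm = 3525.5, mean = 59.7542
Σfm² = 223534.75
Σf(m − x̄)² = Σfm² − (Σfm)²/n = 223534.75 − 3525.5²/59 = 12871.1864
Population variance = 12871.1864 / 59 = 218.1557

218.156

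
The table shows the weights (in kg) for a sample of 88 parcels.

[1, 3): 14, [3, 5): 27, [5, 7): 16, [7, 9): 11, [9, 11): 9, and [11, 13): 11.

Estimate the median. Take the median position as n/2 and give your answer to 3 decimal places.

Cumulative frequencies: 14, 41, 57, 68, 77, 88
n = 88; position = n/2 = 44.
This falls in the class [5, 7): L = 5, F = 41, f = 16, h = 2.
Median ≈ 5 + ((44 − 41) / 16) × 2 = 5.3750

5.375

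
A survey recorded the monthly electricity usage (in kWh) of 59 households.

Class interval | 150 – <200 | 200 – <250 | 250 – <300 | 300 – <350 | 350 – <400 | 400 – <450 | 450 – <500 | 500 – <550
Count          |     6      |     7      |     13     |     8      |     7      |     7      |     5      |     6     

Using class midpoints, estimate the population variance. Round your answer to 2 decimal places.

Midpoints: 175, 225, 275, 325, 375, 425, 475, 525
n = 59, Σfm = 19925, mean = 337.7119
Σfm² = 7396875
Σf(m − x̄)² = Σfm² − (Σfm)²/n = 7396875 − 19925²/59 = 667966.1017
Population variance = 667966.1017 / 59 = 11321.4594

11321.46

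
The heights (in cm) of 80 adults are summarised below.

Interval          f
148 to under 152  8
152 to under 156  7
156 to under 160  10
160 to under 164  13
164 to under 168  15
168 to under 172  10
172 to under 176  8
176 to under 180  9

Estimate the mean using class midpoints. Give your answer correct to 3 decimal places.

Midpoints: 150, 154, 158, 162, 166, 170, 174, 178
Σfm = 8×150 + 7×154 + 10×158 + 13×162 + 15×166 + 10×170 + 8×174 + 9×178 = 13148
n = Σf = 80
Mean = 13148 / 80 = 164.3500

164.350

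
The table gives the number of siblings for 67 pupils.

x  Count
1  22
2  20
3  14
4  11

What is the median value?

2

Cumulative frequencies: 22, 42, 56, 67
n = 67, so the median is the value in position (n+1)/2 = 34.
Position 34 falls at value 2.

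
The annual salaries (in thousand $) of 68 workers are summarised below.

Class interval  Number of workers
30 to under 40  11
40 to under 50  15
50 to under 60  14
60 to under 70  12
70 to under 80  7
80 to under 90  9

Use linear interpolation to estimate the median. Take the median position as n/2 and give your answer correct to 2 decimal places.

Cumulative frequencies: 11, 26, 40, 52, 59, 68
n = 68; position = n/2 = 34.
This falls in the class 50 to under 60: L = 50, F = 26, f = 14, h = 10.
Median ≈ 50 + ((34 − 26) / 14) × 10 = 55.7143

55.71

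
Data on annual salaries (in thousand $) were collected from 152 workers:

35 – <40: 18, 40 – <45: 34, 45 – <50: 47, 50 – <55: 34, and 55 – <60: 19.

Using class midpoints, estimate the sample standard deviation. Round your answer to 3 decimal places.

Midpoints: 37.5, 42.5, 47.5, 52.5, 57.5
n = 152, Σfm = 7230, mean = 47.5658
Σfm² = 349300
Σf(m − x̄)² = Σfm² − (Σfm)²/n = 349300 − 7230²/152 = 5399.3421
Sample variance = 5399.3421 / 151 = 35.7572
Standard deviation = √35.7572 = 5.9797

5.980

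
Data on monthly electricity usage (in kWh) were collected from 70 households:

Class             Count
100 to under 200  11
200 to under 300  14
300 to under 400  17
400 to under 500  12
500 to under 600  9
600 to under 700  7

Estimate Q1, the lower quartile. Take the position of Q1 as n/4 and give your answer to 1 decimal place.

Cumulative frequencies: 11, 25, 42, 54, 63, 70
n = 70; position = n/4 = 17.5.
This falls in the class 200 to under 300: L = 200, F = 11, f = 14, h = 100.
Lower quartile ≈ 200 + ((17.5 − 11) / 14) × 100 = 246.4286

246.4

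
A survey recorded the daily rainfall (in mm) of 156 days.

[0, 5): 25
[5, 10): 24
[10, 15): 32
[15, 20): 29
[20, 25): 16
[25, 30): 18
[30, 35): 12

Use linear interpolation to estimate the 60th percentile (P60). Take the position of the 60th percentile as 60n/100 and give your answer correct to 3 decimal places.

17.172

Cumulative frequencies: 25, 49, 81, 110, 126, 144, 156
n = 156; position = 60n/100 = 93.6.
This falls in the class [15, 20): L = 15, F = 81, f = 29, h = 5.
60th percentile ≈ 15 + ((93.6 − 81) / 29) × 5 = 17.1724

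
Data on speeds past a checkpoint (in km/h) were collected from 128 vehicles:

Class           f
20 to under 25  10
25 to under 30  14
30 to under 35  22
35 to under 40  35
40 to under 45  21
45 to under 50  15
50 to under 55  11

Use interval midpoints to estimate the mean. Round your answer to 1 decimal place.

37.7

Midpoints: 22.5, 27.5, 32.5, 37.5, 42.5, 47.5, 52.5
Σfm = 10×22.5 + 14×27.5 + 22×32.5 + 35×37.5 + 21×42.5 + 15×47.5 + 11×52.5 = 4820
n = Σf = 128
Mean = 4820 / 128 = 37.6562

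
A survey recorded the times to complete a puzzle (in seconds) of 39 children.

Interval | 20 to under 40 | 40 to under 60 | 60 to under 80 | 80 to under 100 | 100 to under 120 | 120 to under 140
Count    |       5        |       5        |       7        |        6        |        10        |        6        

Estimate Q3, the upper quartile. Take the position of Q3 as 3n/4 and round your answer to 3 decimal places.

112.500

Cumulative frequencies: 5, 10, 17, 23, 33, 39
n = 39; position = 3n/4 = 29.25.
This falls in the class 100 to under 120: L = 100, F = 23, f = 10, h = 20.
Upper quartile ≈ 100 + ((29.25 − 23) / 10) × 20 = 112.5000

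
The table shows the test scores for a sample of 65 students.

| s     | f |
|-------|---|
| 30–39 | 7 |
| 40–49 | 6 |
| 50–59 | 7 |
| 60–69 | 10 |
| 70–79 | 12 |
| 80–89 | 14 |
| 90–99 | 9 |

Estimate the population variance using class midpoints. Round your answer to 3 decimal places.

Midpoints: 34.5, 44.5, 54.5, 64.5, 74.5, 84.5, 94.5
n = 65, Σfm = 4462.5, mean = 68.6538
Σfm² = 329546.25
Σf(m − x̄)² = Σfm² − (Σfm)²/n = 329546.25 − 4462.5²/65 = 23178.4615
Population variance = 23178.4615 / 65 = 356.5917

356.592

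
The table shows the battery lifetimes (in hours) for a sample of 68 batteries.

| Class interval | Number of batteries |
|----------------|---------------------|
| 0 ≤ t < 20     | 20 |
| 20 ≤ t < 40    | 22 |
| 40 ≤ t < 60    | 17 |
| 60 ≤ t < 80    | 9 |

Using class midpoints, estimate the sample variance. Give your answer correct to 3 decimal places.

416.067

Midpoints: 10, 30, 50, 70
n = 68, Σfm = 2340, mean = 34.4118
Σfm² = 108400
Σf(m − x̄)² = Σfm² − (Σfm)²/n = 108400 − 2340²/68 = 27876.4706
Sample variance = 27876.4706 / 67 = 416.0667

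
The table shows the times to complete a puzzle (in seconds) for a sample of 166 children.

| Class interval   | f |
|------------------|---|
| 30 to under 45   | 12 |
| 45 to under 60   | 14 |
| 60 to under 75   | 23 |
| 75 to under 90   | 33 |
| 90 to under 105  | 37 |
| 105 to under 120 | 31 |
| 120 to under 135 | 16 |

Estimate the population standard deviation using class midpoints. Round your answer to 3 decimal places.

25.248

Midpoints: 37.5, 52.5, 67.5, 82.5, 97.5, 112.5, 127.5
n = 166, Σfm = 14595, mean = 87.9217
Σfm² = 1389037.5
Σf(m − x̄)² = Σfm² − (Σfm)²/n = 1389037.5 − 14595²/166 = 105820.4819
Population variance = 105820.4819 / 166 = 637.4728
Standard deviation = √637.4728 = 25.2482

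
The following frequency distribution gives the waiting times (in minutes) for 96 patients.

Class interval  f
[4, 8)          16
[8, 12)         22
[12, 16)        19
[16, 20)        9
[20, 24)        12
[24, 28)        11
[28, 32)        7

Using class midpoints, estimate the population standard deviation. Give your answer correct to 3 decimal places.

7.498

Midpoints: 6, 10, 14, 18, 22, 26, 30
n = 96, Σfm = 1504, mean = 15.6667
Σfm² = 28960
Σf(m − x̄)² = Σfm² − (Σfm)²/n = 28960 − 1504²/96 = 5397.3333
Population variance = 5397.3333 / 96 = 56.2222
Standard deviation = √56.2222 = 7.4981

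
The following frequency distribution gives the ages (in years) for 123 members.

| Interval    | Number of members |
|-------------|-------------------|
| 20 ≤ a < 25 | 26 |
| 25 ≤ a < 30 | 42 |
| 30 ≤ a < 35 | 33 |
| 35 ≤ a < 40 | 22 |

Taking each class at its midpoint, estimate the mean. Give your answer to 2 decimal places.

Midpoints: 22.5, 27.5, 32.5, 37.5
Σfm = 26×22.5 + 42×27.5 + 33×32.5 + 22×37.5 = 3637.5
n = Σf = 123
Mean = 3637.5 / 123 = 29.5732

29.57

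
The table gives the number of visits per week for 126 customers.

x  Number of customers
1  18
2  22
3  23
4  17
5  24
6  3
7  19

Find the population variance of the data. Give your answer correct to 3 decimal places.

3.737

Values: 1, 2, 3, 4, 5, 6, 7
n = 126, Σfx = 470, mean = 3.7302
Σfx² = 2224
Σf(x − x̄)² = Σfx² − (Σfx)²/n = 2224 − 470²/126 = 470.8254
Population variance = 470.8254 / 126 = 3.7367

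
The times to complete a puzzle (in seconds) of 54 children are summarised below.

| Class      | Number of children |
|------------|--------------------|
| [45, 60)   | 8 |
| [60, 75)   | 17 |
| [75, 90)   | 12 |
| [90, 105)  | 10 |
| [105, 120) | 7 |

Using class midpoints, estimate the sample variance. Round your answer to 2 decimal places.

Midpoints: 52.5, 67.5, 82.5, 97.5, 112.5
n = 54, Σfm = 4320, mean = 80.0000
Σfm² = 364837.5
Σf(m − x̄)² = Σfm² − (Σfm)²/n = 364837.5 − 4320²/54 = 19237.5000
Sample variance = 19237.5000 / 53 = 362.9717

362.97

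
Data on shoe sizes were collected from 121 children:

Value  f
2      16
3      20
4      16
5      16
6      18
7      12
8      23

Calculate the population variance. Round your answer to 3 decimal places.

Values: 2, 3, 4, 5, 6, 7, 8
n = 121, Σfx = 612, mean = 5.0579
Σfx² = 3608
Σf(x − x̄)² = Σfx² − (Σfx)²/n = 3608 − 612²/121 = 512.5950
Population variance = 512.5950 / 121 = 4.2363

4.236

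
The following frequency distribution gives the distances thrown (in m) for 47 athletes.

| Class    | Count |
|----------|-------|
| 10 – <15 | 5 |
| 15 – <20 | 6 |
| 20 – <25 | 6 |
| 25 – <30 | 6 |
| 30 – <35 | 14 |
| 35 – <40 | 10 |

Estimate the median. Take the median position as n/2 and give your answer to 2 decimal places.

Cumulative frequencies: 5, 11, 17, 23, 37, 47
n = 47; position = n/2 = 23.5.
This falls in the class 30 – <35: L = 30, F = 23, f = 14, h = 5.
Median ≈ 30 + ((23.5 − 23) / 14) × 5 = 30.1786

30.18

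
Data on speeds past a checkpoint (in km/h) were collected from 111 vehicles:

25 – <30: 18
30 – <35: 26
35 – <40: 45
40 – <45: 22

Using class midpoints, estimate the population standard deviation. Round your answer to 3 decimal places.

4.877

Midpoints: 27.5, 32.5, 37.5, 42.5
n = 111, Σfm = 3962.5, mean = 35.6982
Σfm² = 144093.75
Σf(m − x̄)² = Σfm² − (Σfm)²/n = 144093.75 − 3962.5²/111 = 2639.6396
Population variance = 2639.6396 / 111 = 23.7805
Standard deviation = √23.7805 = 4.8765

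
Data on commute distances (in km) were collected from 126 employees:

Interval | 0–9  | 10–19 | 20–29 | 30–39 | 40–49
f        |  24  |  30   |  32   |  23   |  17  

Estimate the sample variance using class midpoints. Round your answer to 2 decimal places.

170.80

Midpoints: 4.5, 14.5, 24.5, 34.5, 44.5
n = 126, Σfm = 2877, mean = 22.8333
Σfm² = 87041.5
Σf(m − x̄)² = Σfm² − (Σfm)²/n = 87041.5 − 2877²/126 = 21350.0000
Sample variance = 21350.0000 / 125 = 170.8000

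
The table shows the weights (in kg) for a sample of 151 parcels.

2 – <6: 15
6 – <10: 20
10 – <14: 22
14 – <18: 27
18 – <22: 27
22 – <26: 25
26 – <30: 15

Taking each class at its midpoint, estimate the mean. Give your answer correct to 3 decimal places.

Midpoints: 4, 8, 12, 16, 20, 24, 28
Σfm = 15×4 + 20×8 + 22×12 + 27×16 + 27×20 + 25×24 + 15×28 = 2476
n = Σf = 151
Mean = 2476 / 151 = 16.3974

16.397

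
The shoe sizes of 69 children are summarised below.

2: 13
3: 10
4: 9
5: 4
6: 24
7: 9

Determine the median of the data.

Cumulative frequencies: 13, 23, 32, 36, 60, 69
n = 69, so the median is the value in position (n+1)/2 = 35.
Position 35 falls at value 5.

5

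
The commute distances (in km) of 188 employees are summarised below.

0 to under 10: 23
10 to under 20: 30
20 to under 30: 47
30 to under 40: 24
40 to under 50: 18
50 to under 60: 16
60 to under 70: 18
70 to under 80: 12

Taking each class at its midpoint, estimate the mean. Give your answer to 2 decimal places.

Midpoints: 5, 15, 25, 35, 45, 55, 65, 75
Σfm = 23×5 + 30×15 + 47×25 + 24×35 + 18×45 + 16×55 + 18×65 + 12×75 = 6340
n = Σf = 188
Mean = 6340 / 188 = 33.7234

33.72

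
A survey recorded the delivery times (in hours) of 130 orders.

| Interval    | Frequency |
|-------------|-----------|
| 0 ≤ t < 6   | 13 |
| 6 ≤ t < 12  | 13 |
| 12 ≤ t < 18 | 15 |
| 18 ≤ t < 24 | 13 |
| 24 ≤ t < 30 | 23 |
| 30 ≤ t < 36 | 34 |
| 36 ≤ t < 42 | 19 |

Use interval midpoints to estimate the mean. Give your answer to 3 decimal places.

24.138

Midpoints: 3, 9, 15, 21, 27, 33, 39
Σfm = 13×3 + 13×9 + 15×15 + 13×21 + 23×27 + 34×33 + 19×39 = 3138
n = Σf = 130
Mean = 3138 / 130 = 24.1385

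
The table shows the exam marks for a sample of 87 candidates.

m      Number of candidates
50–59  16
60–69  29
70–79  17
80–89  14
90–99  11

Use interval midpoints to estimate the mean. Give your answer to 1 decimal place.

71.6

Midpoints: 54.5, 64.5, 74.5, 84.5, 94.5
Σfm = 16×54.5 + 29×64.5 + 17×74.5 + 14×84.5 + 11×94.5 = 6231.5
n = Σf = 87
Mean = 6231.5 / 87 = 71.6264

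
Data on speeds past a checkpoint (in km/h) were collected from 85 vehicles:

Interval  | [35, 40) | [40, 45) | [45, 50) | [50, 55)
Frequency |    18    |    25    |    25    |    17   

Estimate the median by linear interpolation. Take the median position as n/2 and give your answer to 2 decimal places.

44.90

Cumulative frequencies: 18, 43, 68, 85
n = 85; position = n/2 = 42.5.
This falls in the class [40, 45): L = 40, F = 18, f = 25, h = 5.
Median ≈ 40 + ((42.5 − 18) / 25) × 5 = 44.9000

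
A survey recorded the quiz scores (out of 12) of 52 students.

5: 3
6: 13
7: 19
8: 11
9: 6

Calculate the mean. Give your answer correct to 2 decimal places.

Values: 5, 6, 7, 8, 9
Σfx = 3×5 + 13×6 + 19×7 + 11×8 + 6×9 = 368
n = Σf = 52
Mean = 368 / 52 = 7.0769

7.08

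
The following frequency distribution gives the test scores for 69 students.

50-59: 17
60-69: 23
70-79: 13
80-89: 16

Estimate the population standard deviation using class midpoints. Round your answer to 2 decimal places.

Midpoints: 54.5, 64.5, 74.5, 84.5
n = 69, Σfm = 4730.5, mean = 68.5580
Σfm² = 332577.25
Σf(m − x̄)² = Σfm² − (Σfm)²/n = 332577.25 − 4730.5²/69 = 8263.7681
Population variance = 8263.7681 / 69 = 119.7648
Standard deviation = √119.7648 = 10.9437

10.94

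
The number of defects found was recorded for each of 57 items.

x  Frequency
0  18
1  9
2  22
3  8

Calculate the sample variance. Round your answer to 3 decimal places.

Values: 0, 1, 2, 3
n = 57, Σfx = 77, mean = 1.3509
Σfx² = 169
Σf(x − x̄)² = Σfx² − (Σfx)²/n = 169 − 77²/57 = 64.9825
Sample variance = 64.9825 / 56 = 1.1604

1.160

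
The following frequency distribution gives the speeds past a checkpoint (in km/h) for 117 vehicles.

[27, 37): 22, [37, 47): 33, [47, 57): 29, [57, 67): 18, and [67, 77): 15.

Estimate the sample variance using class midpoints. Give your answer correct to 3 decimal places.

Midpoints: 32, 42, 52, 62, 72
n = 117, Σfm = 5794, mean = 49.5214
Σfm² = 306108
Σf(m − x̄)² = Σfm² − (Σfm)²/n = 306108 − 5794²/117 = 19181.1966
Sample variance = 19181.1966 / 116 = 165.3551

165.355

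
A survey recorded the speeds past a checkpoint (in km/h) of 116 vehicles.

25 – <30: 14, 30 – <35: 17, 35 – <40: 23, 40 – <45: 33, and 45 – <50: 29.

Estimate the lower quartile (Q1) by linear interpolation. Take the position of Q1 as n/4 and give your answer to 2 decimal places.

Cumulative frequencies: 14, 31, 54, 87, 116
n = 116; position = n/4 = 29.
This falls in the class 30 – <35: L = 30, F = 14, f = 17, h = 5.
Lower quartile ≈ 30 + ((29 − 14) / 17) × 5 = 34.4118

34.41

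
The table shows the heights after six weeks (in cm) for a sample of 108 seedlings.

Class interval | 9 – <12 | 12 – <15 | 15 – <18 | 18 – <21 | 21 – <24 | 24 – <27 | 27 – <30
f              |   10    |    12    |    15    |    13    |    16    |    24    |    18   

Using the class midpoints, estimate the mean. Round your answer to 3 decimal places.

20.861

Midpoints: 10.5, 13.5, 16.5, 19.5, 22.5, 25.5, 28.5
Σfm = 10×10.5 + 12×13.5 + 15×16.5 + 13×19.5 + 16×22.5 + 24×25.5 + 18×28.5 = 2253
n = Σf = 108
Mean = 2253 / 108 = 20.8611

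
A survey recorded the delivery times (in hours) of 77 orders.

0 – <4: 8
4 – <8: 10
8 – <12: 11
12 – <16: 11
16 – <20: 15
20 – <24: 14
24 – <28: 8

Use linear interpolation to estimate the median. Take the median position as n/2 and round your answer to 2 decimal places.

Cumulative frequencies: 8, 18, 29, 40, 55, 69, 77
n = 77; position = n/2 = 38.5.
This falls in the class 12 – <16: L = 12, F = 29, f = 11, h = 4.
Median ≈ 12 + ((38.5 − 29) / 11) × 4 = 15.4545

15.45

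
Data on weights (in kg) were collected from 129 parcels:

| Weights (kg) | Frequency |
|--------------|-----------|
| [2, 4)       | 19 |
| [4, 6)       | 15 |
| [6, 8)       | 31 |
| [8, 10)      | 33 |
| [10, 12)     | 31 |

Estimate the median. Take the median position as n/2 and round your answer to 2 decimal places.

Cumulative frequencies: 19, 34, 65, 98, 129
n = 129; position = n/2 = 64.5.
This falls in the class [6, 8): L = 6, F = 34, f = 31, h = 2.
Median ≈ 6 + ((64.5 − 34) / 31) × 2 = 7.9677

7.97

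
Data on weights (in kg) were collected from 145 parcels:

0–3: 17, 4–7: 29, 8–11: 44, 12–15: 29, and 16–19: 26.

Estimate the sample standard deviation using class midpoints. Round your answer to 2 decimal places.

5.03

Midpoints: 1.5, 5.5, 9.5, 13.5, 17.5
n = 145, Σfm = 1449.5, mean = 9.9966
Σfm² = 18134.25
Σf(m − x̄)² = Σfm² − (Σfm)²/n = 18134.25 − 1449.5²/145 = 3644.2483
Sample variance = 3644.2483 / 144 = 25.3073
Standard deviation = √25.3073 = 5.0306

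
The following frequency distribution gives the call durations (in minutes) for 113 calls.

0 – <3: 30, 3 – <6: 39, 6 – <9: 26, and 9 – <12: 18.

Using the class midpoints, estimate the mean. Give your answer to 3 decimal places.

Midpoints: 1.5, 4.5, 7.5, 10.5
Σfm = 30×1.5 + 39×4.5 + 26×7.5 + 18×10.5 = 604.5
n = Σf = 113
Mean = 604.5 / 113 = 5.3496

5.350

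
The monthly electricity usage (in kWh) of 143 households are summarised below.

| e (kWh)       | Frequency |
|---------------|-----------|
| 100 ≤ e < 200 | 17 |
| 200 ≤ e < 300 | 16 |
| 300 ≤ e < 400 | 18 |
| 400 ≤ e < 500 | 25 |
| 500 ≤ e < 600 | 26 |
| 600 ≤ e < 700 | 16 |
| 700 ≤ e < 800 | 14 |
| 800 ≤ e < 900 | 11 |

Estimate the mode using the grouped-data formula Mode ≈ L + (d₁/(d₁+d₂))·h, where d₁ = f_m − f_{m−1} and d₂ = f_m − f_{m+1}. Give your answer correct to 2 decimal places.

509.09

Modal class: 500 ≤ e < 600 (highest frequency 26).
d₁ = 26 − 25 = 1, d₂ = 26 − 16 = 10
Mode ≈ 500 + (1/(1+10)) × 100 = 500 + 9.0909 = 509.0909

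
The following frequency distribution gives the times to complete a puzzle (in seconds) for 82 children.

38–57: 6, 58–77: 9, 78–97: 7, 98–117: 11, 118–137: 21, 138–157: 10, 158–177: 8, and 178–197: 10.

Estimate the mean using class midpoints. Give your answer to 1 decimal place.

Midpoints: 47.5, 67.5, 87.5, 107.5, 127.5, 147.5, 167.5, 187.5
Σfm = 6×47.5 + 9×67.5 + 7×87.5 + 11×107.5 + 21×127.5 + 10×147.5 + 8×167.5 + 10×187.5 = 10055
n = Σf = 82
Mean = 10055 / 82 = 122.6220

122.6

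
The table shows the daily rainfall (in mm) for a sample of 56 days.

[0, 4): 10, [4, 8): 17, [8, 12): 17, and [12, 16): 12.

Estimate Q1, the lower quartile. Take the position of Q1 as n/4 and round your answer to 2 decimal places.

4.94

Cumulative frequencies: 10, 27, 44, 56
n = 56; position = n/4 = 14.
This falls in the class [4, 8): L = 4, F = 10, f = 17, h = 4.
Lower quartile ≈ 4 + ((14 − 10) / 17) × 4 = 4.9412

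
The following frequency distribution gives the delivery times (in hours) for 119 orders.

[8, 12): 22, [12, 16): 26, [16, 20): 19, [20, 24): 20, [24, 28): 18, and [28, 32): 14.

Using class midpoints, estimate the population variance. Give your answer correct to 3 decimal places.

43.753

Midpoints: 10, 14, 18, 22, 26, 30
n = 119, Σfm = 2254, mean = 18.9412
Σfm² = 47900
Σf(m − x̄)² = Σfm² − (Σfm)²/n = 47900 − 2254²/119 = 5206.5882
Population variance = 5206.5882 / 119 = 43.7528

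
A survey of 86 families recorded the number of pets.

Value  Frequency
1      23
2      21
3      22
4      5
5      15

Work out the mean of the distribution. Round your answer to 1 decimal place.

Values: 1, 2, 3, 4, 5
Σfx = 23×1 + 21×2 + 22×3 + 5×4 + 15×5 = 226
n = Σf = 86
Mean = 226 / 86 = 2.6279

2.6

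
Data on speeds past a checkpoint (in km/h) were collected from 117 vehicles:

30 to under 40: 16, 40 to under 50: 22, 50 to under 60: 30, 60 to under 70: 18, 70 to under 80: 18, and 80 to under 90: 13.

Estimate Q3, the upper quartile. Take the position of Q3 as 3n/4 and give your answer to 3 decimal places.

70.972

Cumulative frequencies: 16, 38, 68, 86, 104, 117
n = 117; position = 3n/4 = 87.75.
This falls in the class 70 to under 80: L = 70, F = 86, f = 18, h = 10.
Upper quartile ≈ 70 + ((87.75 − 86) / 18) × 10 = 70.9722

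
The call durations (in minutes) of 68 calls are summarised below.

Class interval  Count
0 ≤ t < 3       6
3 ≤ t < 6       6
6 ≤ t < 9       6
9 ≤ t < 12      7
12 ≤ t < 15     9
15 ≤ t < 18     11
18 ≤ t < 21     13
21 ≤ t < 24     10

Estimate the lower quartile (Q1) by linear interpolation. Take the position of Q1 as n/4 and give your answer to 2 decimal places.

Cumulative frequencies: 6, 12, 18, 25, 34, 45, 58, 68
n = 68; position = n/4 = 17.
This falls in the class 6 ≤ t < 9: L = 6, F = 12, f = 6, h = 3.
Lower quartile ≈ 6 + ((17 − 12) / 6) × 3 = 8.5000

8.50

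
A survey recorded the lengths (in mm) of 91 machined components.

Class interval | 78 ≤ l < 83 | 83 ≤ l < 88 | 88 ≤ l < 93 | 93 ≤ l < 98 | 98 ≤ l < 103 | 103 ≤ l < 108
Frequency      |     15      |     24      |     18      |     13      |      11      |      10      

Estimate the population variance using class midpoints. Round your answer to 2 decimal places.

Midpoints: 80.5, 85.5, 90.5, 95.5, 100.5, 105.5
n = 91, Σfm = 8290.5, mean = 91.1044
Σfm² = 761042.75
Σf(m − x̄)² = Σfm² − (Σfm)²/n = 761042.75 − 8290.5²/91 = 5741.7582
Population variance = 5741.7582 / 91 = 63.0962

63.10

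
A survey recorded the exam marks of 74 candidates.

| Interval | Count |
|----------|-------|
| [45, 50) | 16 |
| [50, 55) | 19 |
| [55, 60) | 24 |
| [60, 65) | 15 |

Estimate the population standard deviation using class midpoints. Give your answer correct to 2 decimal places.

Midpoints: 47.5, 52.5, 57.5, 62.5
n = 74, Σfm = 4075, mean = 55.0676
Σfm² = 226412.5
Σf(m − x̄)² = Σfm² − (Σfm)²/n = 226412.5 − 4075²/74 = 2012.1622
Population variance = 2012.1622 / 74 = 27.1914
Standard deviation = √27.1914 = 5.2145

5.21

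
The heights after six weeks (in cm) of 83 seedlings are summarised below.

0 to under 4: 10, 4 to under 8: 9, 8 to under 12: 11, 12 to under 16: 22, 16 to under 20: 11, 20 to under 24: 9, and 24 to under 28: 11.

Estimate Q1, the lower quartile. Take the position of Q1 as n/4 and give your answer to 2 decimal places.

8.64

Cumulative frequencies: 10, 19, 30, 52, 63, 72, 83
n = 83; position = n/4 = 20.75.
This falls in the class 8 to under 12: L = 8, F = 19, f = 11, h = 4.
Lower quartile ≈ 8 + ((20.75 − 19) / 11) × 4 = 8.6364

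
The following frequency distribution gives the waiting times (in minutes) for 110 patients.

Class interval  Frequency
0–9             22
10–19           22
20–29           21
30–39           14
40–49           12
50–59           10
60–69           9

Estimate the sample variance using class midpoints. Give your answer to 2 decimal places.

360.43

Midpoints: 4.5, 14.5, 24.5, 34.5, 44.5, 54.5, 64.5
n = 110, Σfm = 3075, mean = 27.9545
Σfm² = 125247.5
Σf(m − x̄)² = Σfm² − (Σfm)²/n = 125247.5 − 3075²/110 = 39287.2727
Sample variance = 39287.2727 / 109 = 360.4337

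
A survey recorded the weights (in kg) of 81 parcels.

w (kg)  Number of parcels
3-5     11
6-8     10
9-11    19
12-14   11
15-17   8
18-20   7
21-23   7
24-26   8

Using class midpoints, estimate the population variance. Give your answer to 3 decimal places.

42.765

Midpoints: 4, 7, 10, 13, 16, 19, 22, 25
n = 81, Σfm = 1062, mean = 13.1111
Σfm² = 17388
Σf(m − x̄)² = Σfm² − (Σfm)²/n = 17388 − 1062²/81 = 3464.0000
Population variance = 3464.0000 / 81 = 42.7654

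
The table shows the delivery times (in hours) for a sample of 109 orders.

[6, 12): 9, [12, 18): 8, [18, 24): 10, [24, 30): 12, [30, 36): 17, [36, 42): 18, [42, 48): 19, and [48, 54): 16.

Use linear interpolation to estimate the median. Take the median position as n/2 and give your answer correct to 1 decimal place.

35.5

Cumulative frequencies: 9, 17, 27, 39, 56, 74, 93, 109
n = 109; position = n/2 = 54.5.
This falls in the class [30, 36): L = 30, F = 39, f = 17, h = 6.
Median ≈ 30 + ((54.5 − 39) / 17) × 6 = 35.4706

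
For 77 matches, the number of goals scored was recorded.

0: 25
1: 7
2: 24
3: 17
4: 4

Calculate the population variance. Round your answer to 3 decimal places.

Values: 0, 1, 2, 3, 4
n = 77, Σfx = 122, mean = 1.5844
Σfx² = 320
Σf(x − x̄)² = Σfx² − (Σfx)²/n = 320 − 122²/77 = 126.7013
Population variance = 126.7013 / 77 = 1.6455

1.645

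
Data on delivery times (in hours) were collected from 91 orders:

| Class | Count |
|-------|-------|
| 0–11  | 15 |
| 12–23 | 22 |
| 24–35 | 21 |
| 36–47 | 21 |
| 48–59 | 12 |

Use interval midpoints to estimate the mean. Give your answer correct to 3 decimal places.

Midpoints: 5.5, 17.5, 29.5, 41.5, 53.5
Σfm = 15×5.5 + 22×17.5 + 21×29.5 + 21×41.5 + 12×53.5 = 2600.5
n = Σf = 91
Mean = 2600.5 / 91 = 28.5769

28.577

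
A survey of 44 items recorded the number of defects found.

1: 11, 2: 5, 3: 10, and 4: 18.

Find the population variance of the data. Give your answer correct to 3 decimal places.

Values: 1, 2, 3, 4
n = 44, Σfx = 123, mean = 2.7955
Σfx² = 409
Σf(x − x̄)² = Σfx² − (Σfx)²/n = 409 − 123²/44 = 65.1591
Population variance = 65.1591 / 44 = 1.4809

1.481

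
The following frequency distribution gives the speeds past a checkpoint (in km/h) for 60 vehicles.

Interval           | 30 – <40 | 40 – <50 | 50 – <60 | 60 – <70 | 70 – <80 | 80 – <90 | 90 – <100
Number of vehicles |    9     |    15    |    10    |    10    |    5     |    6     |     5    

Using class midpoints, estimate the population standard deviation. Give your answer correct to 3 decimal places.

Midpoints: 35, 45, 55, 65, 75, 85, 95
n = 60, Σfm = 3550, mean = 59.1667
Σfm² = 230500
Σf(m − x̄)² = Σfm² − (Σfm)²/n = 230500 − 3550²/60 = 20458.3333
Population variance = 20458.3333 / 60 = 340.9722
Standard deviation = √340.9722 = 18.4654

18.465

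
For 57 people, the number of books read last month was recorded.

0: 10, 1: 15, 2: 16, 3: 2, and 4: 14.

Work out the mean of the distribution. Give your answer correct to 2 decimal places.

Values: 0, 1, 2, 3, 4
Σfx = 10×0 + 15×1 + 16×2 + 2×3 + 14×4 = 109
n = Σf = 57
Mean = 109 / 57 = 1.9123

1.91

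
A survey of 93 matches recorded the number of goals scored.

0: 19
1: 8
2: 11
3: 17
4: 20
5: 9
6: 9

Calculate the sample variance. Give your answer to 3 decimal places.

Values: 0, 1, 2, 3, 4, 5, 6
n = 93, Σfx = 260, mean = 2.7957
Σfx² = 1074
Σf(x − x̄)² = Σfx² − (Σfx)²/n = 1074 − 260²/93 = 347.1183
Sample variance = 347.1183 / 92 = 3.7730

3.773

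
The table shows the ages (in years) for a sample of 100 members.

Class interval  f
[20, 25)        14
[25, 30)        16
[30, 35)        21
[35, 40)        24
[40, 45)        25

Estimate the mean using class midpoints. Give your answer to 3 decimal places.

Midpoints: 22.5, 27.5, 32.5, 37.5, 42.5
Σfm = 14×22.5 + 16×27.5 + 21×32.5 + 24×37.5 + 25×42.5 = 3400
n = Σf = 100
Mean = 3400 / 100 = 34.0000

34.000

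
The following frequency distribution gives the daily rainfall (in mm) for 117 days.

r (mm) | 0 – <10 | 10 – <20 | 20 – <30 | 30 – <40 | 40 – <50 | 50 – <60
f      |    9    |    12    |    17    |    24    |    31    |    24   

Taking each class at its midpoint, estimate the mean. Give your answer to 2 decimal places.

35.94

Midpoints: 5, 15, 25, 35, 45, 55
Σfm = 9×5 + 12×15 + 17×25 + 24×35 + 31×45 + 24×55 = 4205
n = Σf = 117
Mean = 4205 / 117 = 35.9402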